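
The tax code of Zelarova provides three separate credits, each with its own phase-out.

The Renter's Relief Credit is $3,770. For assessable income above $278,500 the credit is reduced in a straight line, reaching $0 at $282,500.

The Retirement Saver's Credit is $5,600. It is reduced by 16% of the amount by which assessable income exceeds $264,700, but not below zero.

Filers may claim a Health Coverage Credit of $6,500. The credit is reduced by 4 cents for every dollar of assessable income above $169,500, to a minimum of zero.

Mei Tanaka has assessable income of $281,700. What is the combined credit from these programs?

$5,646

Renter's Relief Credit: $281,700 is $3,200 into a $4,000 phase-out range, leaving 800/4,000 of the credit: $3,770 × 800/4,000 = $754.
Retirement Saver's Credit: 16% of the $17,000 excess over $264,700 is $2,720; credit = $5,600 − $2,720 = $2,880.
Health Coverage Credit: 4% of the $112,200 excess over $169,500 is $4,488; credit = $6,500 − $4,488 = $2,012.
Total: $754 + $2,880 + $2,012 = $5,646.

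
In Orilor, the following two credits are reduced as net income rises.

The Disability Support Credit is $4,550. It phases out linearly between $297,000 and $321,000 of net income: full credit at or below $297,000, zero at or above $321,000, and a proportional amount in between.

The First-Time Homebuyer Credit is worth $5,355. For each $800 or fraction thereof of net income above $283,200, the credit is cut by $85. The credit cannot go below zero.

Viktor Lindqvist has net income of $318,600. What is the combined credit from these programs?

Disability Support Credit: $318,600 is $21,600 into a $24,000 phase-out range, leaving 2,400/24,000 of the credit: $4,550 × 2,400/24,000 = $455.
First-Time Homebuyer Credit: income exceeds $283,200 by $35,400, which is 45 full-or-partial $800 increments; reduction = 45 × $85 = $3,825, leaving $1,530.
Total: $455 + $1,530 = $1,985.

$1,985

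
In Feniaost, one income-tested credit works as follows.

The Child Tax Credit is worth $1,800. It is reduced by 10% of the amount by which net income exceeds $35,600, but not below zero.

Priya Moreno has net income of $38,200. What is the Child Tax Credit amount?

Child Tax Credit: 10% of the $2,600 excess over $35,600 is $260; credit = $1,800 − $260 = $1,540.

$1,540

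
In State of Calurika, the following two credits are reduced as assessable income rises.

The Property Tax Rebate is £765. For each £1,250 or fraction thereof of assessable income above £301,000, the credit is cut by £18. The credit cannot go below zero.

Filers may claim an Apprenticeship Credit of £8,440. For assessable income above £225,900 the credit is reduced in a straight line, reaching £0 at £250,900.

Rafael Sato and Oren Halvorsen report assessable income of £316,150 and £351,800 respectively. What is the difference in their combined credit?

Rafael (£316,150): Property Tax Rebate: income exceeds £301,000 by £15,150, which is 13 full-or-partial £1,250 increments; reduction = 13 × £18 = £234, leaving £531. Apprenticeship Credit: £316,150 is at or above £250,900, so the credit is £0. total £531 + £0 = £531
Oren (£351,800): Property Tax Rebate: income exceeds £301,000 by £50,800, which is 41 full-or-partial £1,250 increments; reduction = 41 × £18 = £738, leaving £27. Apprenticeship Credit: £351,800 is at or above £250,900, so the credit is £0. total £27 + £0 = £27
Difference: |£531 − £27| = £504.

£504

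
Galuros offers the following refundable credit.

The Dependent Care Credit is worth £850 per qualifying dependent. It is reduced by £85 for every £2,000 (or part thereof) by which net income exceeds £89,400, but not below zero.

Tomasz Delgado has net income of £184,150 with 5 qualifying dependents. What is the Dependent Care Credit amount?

£170

Dependent Care Credit: base = 5 × £850 = £4,250. income exceeds £89,400 by £94,750, which is 48 full-or-partial £2,000 increments; reduction = 48 × £85 = £4,080, leaving £170.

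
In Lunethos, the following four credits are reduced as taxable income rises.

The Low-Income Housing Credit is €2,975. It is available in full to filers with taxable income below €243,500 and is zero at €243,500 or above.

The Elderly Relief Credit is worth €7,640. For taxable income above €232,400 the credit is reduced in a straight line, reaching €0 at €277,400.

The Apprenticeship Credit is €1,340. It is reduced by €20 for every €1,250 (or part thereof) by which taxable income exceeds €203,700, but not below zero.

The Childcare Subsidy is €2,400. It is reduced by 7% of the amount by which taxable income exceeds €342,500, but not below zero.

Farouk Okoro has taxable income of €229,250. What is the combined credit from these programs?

Low-Income Housing Credit: €229,250 is below the €243,500 cutoff, so the full €2,975 applies.
Elderly Relief Credit: €229,250 is at or below the €232,400 threshold, so the full €7,640 applies.
Apprenticeship Credit: income exceeds €203,700 by €25,550, which is 21 full-or-partial €1,250 increments; reduction = 21 × €20 = €420, leaving €920.
Childcare Subsidy: €229,250 is at or below the €342,500 threshold, so the full €2,400 applies.
Total: €2,975 + €7,640 + €920 + €2,400 = €13,935.

€13,935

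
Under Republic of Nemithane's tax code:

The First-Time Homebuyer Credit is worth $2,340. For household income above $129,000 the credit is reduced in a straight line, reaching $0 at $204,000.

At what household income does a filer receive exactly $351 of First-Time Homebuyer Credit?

$192,750

$351 is 351/2,340 of the full $2,340, so 1,989/2,340 of the $75,000 range has been used: income = $129,000 + $75,000 × 1,989/2,340 = $192,750.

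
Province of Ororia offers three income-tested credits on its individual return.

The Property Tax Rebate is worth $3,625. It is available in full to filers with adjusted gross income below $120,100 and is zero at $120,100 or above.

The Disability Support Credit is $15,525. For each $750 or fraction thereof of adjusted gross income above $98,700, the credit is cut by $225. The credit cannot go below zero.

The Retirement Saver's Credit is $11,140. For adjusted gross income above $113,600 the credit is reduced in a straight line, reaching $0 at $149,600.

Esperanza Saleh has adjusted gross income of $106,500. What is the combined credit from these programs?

Property Tax Rebate: $106,500 is below the $120,100 cutoff, so the full $3,625 applies.
Disability Support Credit: income exceeds $98,700 by $7,800, which is 11 full-or-partial $750 increments; reduction = 11 × $225 = $2,475, leaving $13,050.
Retirement Saver's Credit: $106,500 is at or below the $113,600 threshold, so the full $11,140 applies.
Total: $3,625 + $13,050 + $11,140 = $27,815.

$27,815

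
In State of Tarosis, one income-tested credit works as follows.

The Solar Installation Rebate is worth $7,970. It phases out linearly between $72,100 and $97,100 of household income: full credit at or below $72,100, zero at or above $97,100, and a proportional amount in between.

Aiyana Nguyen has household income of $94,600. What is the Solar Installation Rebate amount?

$797

Solar Installation Rebate: $94,600 is $22,500 into a $25,000 phase-out range, leaving 2,500/25,000 of the credit: $7,970 × 2,500/25,000 = $797.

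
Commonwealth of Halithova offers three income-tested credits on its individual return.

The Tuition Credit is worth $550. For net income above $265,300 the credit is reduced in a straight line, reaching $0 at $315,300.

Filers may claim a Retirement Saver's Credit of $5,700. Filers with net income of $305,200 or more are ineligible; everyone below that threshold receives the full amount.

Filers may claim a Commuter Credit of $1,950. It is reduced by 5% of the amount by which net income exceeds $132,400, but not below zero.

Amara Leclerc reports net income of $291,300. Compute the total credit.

$5,964

Tuition Credit: $291,300 is $26,000 into a $50,000 phase-out range, leaving 24,000/50,000 of the credit: $550 × 24,000/50,000 = $264.
Retirement Saver's Credit: $291,300 is below the $305,200 cutoff, so the full $5,700 applies.
Commuter Credit: 5% of the $158,900 excess over $132,400 is $7,945 ≥ base, so the credit is $0.
Total: $264 + $5,700 + $0 = $5,964.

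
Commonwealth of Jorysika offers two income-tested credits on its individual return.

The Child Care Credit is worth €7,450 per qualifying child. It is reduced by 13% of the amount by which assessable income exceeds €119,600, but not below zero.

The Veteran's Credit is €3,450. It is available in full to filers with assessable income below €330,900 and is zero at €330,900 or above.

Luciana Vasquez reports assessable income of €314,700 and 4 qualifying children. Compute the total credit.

€7,887

Child Care Credit: base = 4 × €7,450 = €29,800. 13% of the €195,100 excess over €119,600 is €25,363; credit = €29,800 − €25,363 = €4,437.
Veteran's Credit: €314,700 is below the €330,900 cutoff, so the full €3,450 applies.
Total: €4,437 + €3,450 = €7,887.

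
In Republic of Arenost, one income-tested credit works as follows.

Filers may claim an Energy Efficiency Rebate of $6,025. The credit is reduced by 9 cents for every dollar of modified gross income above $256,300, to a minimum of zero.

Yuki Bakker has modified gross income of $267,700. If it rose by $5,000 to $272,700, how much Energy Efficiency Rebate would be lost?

At $267,700 — 9% of the $11,400 excess over $256,300 is $1,026; credit = $6,025 − $1,026 = $4,999.
At $272,700 — 9% of the $16,400 excess over $256,300 is $1,476; credit = $6,025 − $1,476 = $4,549.
Lost: $4,999 − $4,549 = $450.

$450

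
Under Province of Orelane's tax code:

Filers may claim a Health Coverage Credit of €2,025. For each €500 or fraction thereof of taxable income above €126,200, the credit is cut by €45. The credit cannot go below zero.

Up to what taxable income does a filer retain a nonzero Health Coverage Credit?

€148,200

After 44 increments the reduction is 44 × €45 = €1,980, leaving €45; one more increment wipes it out. Increment 44 ends at excess 44 × €500 = €22,000, so the highest qualifying income is €126,200 + €22,000 = €148,200.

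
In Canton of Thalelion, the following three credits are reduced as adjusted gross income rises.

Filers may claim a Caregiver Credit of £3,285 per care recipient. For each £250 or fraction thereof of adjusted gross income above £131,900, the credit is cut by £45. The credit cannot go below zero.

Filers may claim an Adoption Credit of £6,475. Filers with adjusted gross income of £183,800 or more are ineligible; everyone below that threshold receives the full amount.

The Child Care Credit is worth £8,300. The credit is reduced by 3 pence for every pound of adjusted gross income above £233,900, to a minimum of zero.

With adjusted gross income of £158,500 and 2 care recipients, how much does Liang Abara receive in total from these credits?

Caregiver Credit: base = 2 × £3,285 = £6,570. income exceeds £131,900 by £26,600, which is 107 full-or-partial £250 increments; reduction = 107 × £45 = £4,815, leaving £1,755.
Adoption Credit: £158,500 is below the £183,800 cutoff, so the full £6,475 applies.
Child Care Credit: £158,500 is at or below the £233,900 threshold, so the full £8,300 applies.
Total: £1,755 + £6,475 + £8,300 = £16,530.

£16,530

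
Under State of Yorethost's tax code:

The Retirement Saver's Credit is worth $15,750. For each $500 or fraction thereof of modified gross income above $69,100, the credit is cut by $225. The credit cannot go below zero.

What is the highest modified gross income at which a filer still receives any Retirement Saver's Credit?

After 69 increments the reduction is 69 × $225 = $15,525, leaving $225; one more increment wipes it out. Increment 69 ends at excess 69 × $500 = $34,500, so the highest qualifying income is $69,100 + $34,500 = $103,600.

$103,600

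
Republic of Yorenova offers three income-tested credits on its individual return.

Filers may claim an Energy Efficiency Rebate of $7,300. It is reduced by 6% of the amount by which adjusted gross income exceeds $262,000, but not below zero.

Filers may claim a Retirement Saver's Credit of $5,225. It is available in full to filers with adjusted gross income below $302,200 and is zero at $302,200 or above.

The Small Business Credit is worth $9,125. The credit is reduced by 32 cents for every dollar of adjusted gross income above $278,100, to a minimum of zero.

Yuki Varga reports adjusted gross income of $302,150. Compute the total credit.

Energy Efficiency Rebate: 6% of the $40,150 excess over $262,000 is $2,409; credit = $7,300 − $2,409 = $4,891.
Retirement Saver's Credit: $302,150 is below the $302,200 cutoff, so the full $5,225 applies.
Small Business Credit: 32% of the $24,050 excess over $278,100 is $7,696; credit = $9,125 − $7,696 = $1,429.
Total: $4,891 + $5,225 + $1,429 = $11,545.

$11,545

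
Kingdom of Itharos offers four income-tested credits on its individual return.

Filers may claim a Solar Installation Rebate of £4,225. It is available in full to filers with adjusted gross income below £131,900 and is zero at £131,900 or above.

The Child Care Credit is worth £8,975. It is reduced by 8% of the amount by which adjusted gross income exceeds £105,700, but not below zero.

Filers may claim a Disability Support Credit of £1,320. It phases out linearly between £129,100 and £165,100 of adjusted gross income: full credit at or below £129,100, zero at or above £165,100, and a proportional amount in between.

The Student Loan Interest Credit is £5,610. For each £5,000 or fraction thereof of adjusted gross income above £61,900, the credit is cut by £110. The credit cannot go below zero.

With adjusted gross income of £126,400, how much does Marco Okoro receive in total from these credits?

Solar Installation Rebate: £126,400 is below the £131,900 cutoff, so the full £4,225 applies.
Child Care Credit: 8% of the £20,700 excess over £105,700 is £1,656; credit = £8,975 − £1,656 = £7,319.
Disability Support Credit: £126,400 is at or below the £129,100 threshold, so the full £1,320 applies.
Student Loan Interest Credit: income exceeds £61,900 by £64,500, which is 13 full-or-partial £5,000 increments; reduction = 13 × £110 = £1,430, leaving £4,180.
Total: £4,225 + £7,319 + £1,320 + £4,180 = £17,044.

£17,044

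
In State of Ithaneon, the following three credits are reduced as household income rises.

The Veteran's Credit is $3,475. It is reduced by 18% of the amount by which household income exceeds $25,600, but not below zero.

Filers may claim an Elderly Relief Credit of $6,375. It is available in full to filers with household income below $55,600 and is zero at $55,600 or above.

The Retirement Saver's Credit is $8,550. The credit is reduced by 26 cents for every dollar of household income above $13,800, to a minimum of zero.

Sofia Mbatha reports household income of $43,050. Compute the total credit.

$7,654

Veteran's Credit: 18% of the $17,450 excess over $25,600 is $3,141; credit = $3,475 − $3,141 = $334.
Elderly Relief Credit: $43,050 is below the $55,600 cutoff, so the full $6,375 applies.
Retirement Saver's Credit: 26% of the $29,250 excess over $13,800 is $7,605; credit = $8,550 − $7,605 = $945.
Total: $334 + $6,375 + $945 = $7,654.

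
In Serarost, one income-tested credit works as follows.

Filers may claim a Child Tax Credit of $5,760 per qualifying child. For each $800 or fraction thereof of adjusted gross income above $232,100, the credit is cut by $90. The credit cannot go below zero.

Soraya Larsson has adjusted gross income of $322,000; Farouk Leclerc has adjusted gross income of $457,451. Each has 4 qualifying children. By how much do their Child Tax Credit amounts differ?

Soraya ($322,000): Child Tax Credit: base = 4 × $5,760 = $23,040. income exceeds $232,100 by $89,900, which is 113 full-or-partial $800 increments; reduction = 113 × $90 = $10,170, leaving $12,870.
Farouk ($457,451): Child Tax Credit: base = 4 × $5,760 = $23,040. income exceeds $232,100 by $225,351 → 282 increments × $90 = $25,380 ≥ base, so the credit is $0.
Difference: |$12,870 − $0| = $12,870.

$12,870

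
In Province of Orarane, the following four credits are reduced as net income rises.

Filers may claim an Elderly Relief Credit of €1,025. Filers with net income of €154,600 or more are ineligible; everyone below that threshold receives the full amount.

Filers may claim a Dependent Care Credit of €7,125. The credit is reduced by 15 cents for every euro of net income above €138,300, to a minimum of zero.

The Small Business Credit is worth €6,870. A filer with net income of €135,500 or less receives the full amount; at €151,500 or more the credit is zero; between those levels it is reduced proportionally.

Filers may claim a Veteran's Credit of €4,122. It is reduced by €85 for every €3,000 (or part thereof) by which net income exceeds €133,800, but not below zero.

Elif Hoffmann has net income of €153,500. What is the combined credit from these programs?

Elderly Relief Credit: €153,500 is below the €154,600 cutoff, so the full €1,025 applies.
Dependent Care Credit: 15% of the €15,200 excess over €138,300 is €2,280; credit = €7,125 − €2,280 = €4,845.
Small Business Credit: €153,500 is at or above €151,500, so the credit is €0.
Veteran's Credit: income exceeds €133,800 by €19,700, which is 7 full-or-partial €3,000 increments; reduction = 7 × €85 = €595, leaving €3,527.
Total: €1,025 + €4,845 + €0 + €3,527 = €9,397.

€9,397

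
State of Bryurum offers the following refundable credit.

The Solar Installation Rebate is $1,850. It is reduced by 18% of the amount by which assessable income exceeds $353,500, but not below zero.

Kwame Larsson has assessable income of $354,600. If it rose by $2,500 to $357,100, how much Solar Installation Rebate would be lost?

At $354,600 — 18% of the $1,100 excess over $353,500 is $198; credit = $1,850 − $198 = $1,652.
At $357,100 — 18% of the $3,600 excess over $353,500 is $648; credit = $1,850 − $648 = $1,202.
Lost: $1,652 − $1,202 = $450.

$450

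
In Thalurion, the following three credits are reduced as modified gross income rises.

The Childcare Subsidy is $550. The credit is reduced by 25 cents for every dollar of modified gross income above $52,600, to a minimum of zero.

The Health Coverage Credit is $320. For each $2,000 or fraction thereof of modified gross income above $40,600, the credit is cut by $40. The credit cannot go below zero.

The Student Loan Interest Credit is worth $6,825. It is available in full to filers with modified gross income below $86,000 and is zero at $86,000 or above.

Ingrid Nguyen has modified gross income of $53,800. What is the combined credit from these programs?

Childcare Subsidy: 25% of the $1,200 excess over $52,600 is $300; credit = $550 − $300 = $250.
Health Coverage Credit: income exceeds $40,600 by $13,200, which is 7 full-or-partial $2,000 increments; reduction = 7 × $40 = $280, leaving $40.
Student Loan Interest Credit: $53,800 is below the $86,000 cutoff, so the full $6,825 applies.
Total: $250 + $40 + $6,825 = $7,115.

$7,115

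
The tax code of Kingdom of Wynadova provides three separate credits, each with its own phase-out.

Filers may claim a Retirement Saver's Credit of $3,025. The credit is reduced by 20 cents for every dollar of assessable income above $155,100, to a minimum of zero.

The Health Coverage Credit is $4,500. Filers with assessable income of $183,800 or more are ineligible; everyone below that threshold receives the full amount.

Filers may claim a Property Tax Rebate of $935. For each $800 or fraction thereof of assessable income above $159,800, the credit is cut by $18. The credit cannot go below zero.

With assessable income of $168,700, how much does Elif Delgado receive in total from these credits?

$5,524

Retirement Saver's Credit: 20% of the $13,600 excess over $155,100 is $2,720; credit = $3,025 − $2,720 = $305.
Health Coverage Credit: $168,700 is below the $183,800 cutoff, so the full $4,500 applies.
Property Tax Rebate: income exceeds $159,800 by $8,900, which is 12 full-or-partial $800 increments; reduction = 12 × $18 = $216, leaving $719.
Total: $305 + $4,500 + $719 = $5,524.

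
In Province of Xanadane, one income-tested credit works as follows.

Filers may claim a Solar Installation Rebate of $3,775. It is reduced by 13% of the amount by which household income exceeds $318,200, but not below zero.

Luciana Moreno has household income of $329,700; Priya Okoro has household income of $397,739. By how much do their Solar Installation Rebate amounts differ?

$2,280

Luciana ($329,700): Solar Installation Rebate: 13% of the $11,500 excess over $318,200 is $1,495; credit = $3,775 − $1,495 = $2,280.
Priya ($397,739): Solar Installation Rebate: 13% of the $79,539 excess over $318,200 is $10,340.07 ≥ base, so the credit is $0.
Difference: |$2,280 − $0| = $2,280.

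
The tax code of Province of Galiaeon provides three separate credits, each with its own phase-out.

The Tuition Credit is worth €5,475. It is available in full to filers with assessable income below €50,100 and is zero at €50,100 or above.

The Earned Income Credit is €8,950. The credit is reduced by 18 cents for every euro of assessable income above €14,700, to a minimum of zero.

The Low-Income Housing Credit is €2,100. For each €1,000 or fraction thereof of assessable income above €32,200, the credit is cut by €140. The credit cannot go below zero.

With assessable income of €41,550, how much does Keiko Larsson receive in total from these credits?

€10,292

Tuition Credit: €41,550 is below the €50,100 cutoff, so the full €5,475 applies.
Earned Income Credit: 18% of the €26,850 excess over €14,700 is €4,833; credit = €8,950 − €4,833 = €4,117.
Low-Income Housing Credit: income exceeds €32,200 by €9,350, which is 10 full-or-partial €1,000 increments; reduction = 10 × €140 = €1,400, leaving €700.
Total: €5,475 + €4,117 + €700 = €10,292.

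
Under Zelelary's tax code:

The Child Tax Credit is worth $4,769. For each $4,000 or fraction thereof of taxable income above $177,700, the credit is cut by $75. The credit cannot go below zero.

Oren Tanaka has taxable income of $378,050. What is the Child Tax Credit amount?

$944

Child Tax Credit: income exceeds $177,700 by $200,350, which is 51 full-or-partial $4,000 increments; reduction = 51 × $75 = $3,825, leaving $944.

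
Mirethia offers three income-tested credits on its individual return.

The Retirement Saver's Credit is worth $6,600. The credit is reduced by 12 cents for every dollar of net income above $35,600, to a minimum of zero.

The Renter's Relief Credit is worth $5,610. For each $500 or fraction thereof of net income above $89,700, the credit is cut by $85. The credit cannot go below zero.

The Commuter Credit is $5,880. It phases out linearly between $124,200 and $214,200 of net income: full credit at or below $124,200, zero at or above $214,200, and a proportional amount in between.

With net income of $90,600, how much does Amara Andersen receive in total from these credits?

Retirement Saver's Credit: 12% of the $55,000 excess over $35,600 is $6,600 ≥ base, so the credit is $0.
Renter's Relief Credit: income exceeds $89,700 by $900, which is 2 full-or-partial $500 increments; reduction = 2 × $85 = $170, leaving $5,440.
Commuter Credit: $90,600 is at or below the $124,200 threshold, so the full $5,880 applies.
Total: $0 + $5,440 + $5,880 = $11,320.

$11,320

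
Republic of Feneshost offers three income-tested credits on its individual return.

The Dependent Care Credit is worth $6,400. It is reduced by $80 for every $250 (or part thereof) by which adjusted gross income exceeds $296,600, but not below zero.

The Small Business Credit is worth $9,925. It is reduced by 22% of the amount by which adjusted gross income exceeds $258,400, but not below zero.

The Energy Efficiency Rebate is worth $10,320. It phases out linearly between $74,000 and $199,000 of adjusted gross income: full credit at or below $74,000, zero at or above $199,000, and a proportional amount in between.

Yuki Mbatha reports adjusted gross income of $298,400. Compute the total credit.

Dependent Care Credit: income exceeds $296,600 by $1,800, which is 8 full-or-partial $250 increments; reduction = 8 × $80 = $640, leaving $5,760.
Small Business Credit: 22% of the $40,000 excess over $258,400 is $8,800; credit = $9,925 − $8,800 = $1,125.
Energy Efficiency Rebate: $298,400 is at or above $199,000, so the credit is $0.
Total: $5,760 + $1,125 + $0 = $6,885.

$6,885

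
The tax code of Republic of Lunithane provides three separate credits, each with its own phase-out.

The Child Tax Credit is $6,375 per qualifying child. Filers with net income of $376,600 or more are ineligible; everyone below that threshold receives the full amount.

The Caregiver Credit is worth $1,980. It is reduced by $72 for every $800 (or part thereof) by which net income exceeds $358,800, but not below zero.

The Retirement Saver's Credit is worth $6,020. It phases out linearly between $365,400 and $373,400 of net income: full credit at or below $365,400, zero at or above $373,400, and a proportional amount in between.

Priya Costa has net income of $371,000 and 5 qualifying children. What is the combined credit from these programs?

$34,509

Child Tax Credit: base = 5 × $6,375 = $31,875. $371,000 is below the $376,600 cutoff, so the full $31,875 applies.
Caregiver Credit: income exceeds $358,800 by $12,200, which is 16 full-or-partial $800 increments; reduction = 16 × $72 = $1,152, leaving $828.
Retirement Saver's Credit: $371,000 is $5,600 into a $8,000 phase-out range, leaving 2,400/8,000 of the credit: $6,020 × 2,400/8,000 = $1,806.
Total: $31,875 + $828 + $1,806 = $34,509.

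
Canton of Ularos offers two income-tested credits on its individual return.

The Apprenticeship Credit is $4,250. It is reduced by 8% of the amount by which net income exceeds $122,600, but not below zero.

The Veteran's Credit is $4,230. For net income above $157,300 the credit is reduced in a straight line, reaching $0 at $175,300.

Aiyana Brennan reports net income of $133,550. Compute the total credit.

Apprenticeship Credit: 8% of the $10,950 excess over $122,600 is $876; credit = $4,250 − $876 = $3,374.
Veteran's Credit: $133,550 is at or below the $157,300 threshold, so the full $4,230 applies.
Total: $3,374 + $4,230 = $7,604.

$7,604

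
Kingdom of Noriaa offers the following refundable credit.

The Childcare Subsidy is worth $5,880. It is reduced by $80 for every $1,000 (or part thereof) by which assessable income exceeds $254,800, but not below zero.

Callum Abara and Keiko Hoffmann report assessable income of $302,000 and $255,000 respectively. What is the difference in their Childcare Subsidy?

Callum ($302,000): Childcare Subsidy: income exceeds $254,800 by $47,200, which is 48 full-or-partial $1,000 increments; reduction = 48 × $80 = $3,840, leaving $2,040.
Keiko ($255,000): Childcare Subsidy: income exceeds $254,800 by $200, which is 1 full-or-partial $1,000 increment; reduction = 1 × $80 = $80, leaving $5,800.
Difference: |$2,040 − $5,800| = $3,760.

$3,760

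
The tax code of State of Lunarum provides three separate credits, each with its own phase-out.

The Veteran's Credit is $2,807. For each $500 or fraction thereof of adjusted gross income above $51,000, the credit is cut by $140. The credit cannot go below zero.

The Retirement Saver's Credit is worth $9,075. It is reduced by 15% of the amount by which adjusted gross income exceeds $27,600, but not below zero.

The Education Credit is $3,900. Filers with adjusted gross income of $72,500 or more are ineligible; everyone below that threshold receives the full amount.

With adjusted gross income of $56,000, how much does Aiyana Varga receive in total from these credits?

$10,122

Veteran's Credit: income exceeds $51,000 by $5,000, which is 10 full-or-partial $500 increments; reduction = 10 × $140 = $1,400, leaving $1,407.
Retirement Saver's Credit: 15% of the $28,400 excess over $27,600 is $4,260; credit = $9,075 − $4,260 = $4,815.
Education Credit: $56,000 is below the $72,500 cutoff, so the full $3,900 applies.
Total: $1,407 + $4,815 + $3,900 = $10,122.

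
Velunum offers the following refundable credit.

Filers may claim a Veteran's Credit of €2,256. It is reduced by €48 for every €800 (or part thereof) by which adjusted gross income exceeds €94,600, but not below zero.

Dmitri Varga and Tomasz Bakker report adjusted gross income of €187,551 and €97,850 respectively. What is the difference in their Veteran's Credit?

€2,016

Dmitri (€187,551): Veteran's Credit: income exceeds €94,600 by €92,951 → 117 increments × €48 = €5,616 ≥ base, so the credit is €0.
Tomasz (€97,850): Veteran's Credit: income exceeds €94,600 by €3,250, which is 5 full-or-partial €800 increments; reduction = 5 × €48 = €240, leaving €2,016.
Difference: |€0 − €2,016| = €2,016.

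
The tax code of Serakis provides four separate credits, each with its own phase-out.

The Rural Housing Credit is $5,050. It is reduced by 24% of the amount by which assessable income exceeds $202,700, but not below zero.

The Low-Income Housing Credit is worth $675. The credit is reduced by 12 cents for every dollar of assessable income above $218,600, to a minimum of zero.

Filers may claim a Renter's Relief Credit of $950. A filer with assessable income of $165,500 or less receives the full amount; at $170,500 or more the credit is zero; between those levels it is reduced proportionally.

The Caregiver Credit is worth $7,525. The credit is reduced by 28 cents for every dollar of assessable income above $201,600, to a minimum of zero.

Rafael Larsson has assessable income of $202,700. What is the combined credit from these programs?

Rural Housing Credit: $202,700 is at or below the $202,700 threshold, so the full $5,050 applies.
Low-Income Housing Credit: $202,700 is at or below the $218,600 threshold, so the full $675 applies.
Renter's Relief Credit: $202,700 is at or above $170,500, so the credit is $0.
Caregiver Credit: 28% of the $1,100 excess over $201,600 is $308; credit = $7,525 − $308 = $7,217.
Total: $5,050 + $675 + $0 + $7,217 = $12,942.

$12,942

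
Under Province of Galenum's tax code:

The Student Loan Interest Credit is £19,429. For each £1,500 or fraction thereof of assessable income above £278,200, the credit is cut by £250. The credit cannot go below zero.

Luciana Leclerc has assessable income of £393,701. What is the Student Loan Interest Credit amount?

£0

Student Loan Interest Credit: income exceeds £278,200 by £115,501 → 78 increments × £250 = £19,500 ≥ base, so the credit is £0.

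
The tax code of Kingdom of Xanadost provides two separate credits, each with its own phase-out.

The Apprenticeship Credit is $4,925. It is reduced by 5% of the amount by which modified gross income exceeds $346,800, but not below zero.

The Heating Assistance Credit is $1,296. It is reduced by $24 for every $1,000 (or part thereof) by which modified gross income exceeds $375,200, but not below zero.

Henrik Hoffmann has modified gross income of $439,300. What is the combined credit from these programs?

$300

Apprenticeship Credit: 5% of the $92,500 excess over $346,800 is $4,625; credit = $4,925 − $4,625 = $300.
Heating Assistance Credit: income exceeds $375,200 by $64,100 → 65 increments × $24 = $1,560 ≥ base, so the credit is $0.
Total: $300 + $0 = $300.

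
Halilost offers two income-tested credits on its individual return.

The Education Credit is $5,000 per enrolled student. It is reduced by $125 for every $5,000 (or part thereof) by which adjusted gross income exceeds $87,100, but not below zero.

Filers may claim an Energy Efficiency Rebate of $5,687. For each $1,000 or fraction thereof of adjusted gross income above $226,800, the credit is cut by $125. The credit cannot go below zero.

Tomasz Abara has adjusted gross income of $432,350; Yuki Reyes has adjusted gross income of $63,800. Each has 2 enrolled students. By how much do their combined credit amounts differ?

Tomasz ($432,350): Education Credit: base = 2 × $5,000 = $10,000. income exceeds $87,100 by $345,250, which is 70 full-or-partial $5,000 increments; reduction = 70 × $125 = $8,750, leaving $1,250. Energy Efficiency Rebate: income exceeds $226,800 by $205,550 → 206 increments × $125 = $25,750 ≥ base, so the credit is $0. total $1,250 + $0 = $1,250
Yuki ($63,800): Education Credit: base = 2 × $5,000 = $10,000. $63,800 is at or below the $87,100 threshold, so the full $10,000 applies. Energy Efficiency Rebate: $63,800 is at or below the $226,800 threshold, so the full $5,687 applies. total $10,000 + $5,687 = $15,687
Difference: |$1,250 − $15,687| = $14,437.

$14,437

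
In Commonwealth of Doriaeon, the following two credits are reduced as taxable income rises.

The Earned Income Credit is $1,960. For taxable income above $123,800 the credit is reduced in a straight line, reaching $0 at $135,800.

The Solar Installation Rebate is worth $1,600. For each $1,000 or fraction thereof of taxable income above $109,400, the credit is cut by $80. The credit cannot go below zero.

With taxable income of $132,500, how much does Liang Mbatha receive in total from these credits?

$539

Earned Income Credit: $132,500 is $8,700 into a $12,000 phase-out range, leaving 3,300/12,000 of the credit: $1,960 × 3,300/12,000 = $539.
Solar Installation Rebate: income exceeds $109,400 by $23,100 → 24 increments × $80 = $1,920 ≥ base, so the credit is $0.
Total: $539 + $0 = $539.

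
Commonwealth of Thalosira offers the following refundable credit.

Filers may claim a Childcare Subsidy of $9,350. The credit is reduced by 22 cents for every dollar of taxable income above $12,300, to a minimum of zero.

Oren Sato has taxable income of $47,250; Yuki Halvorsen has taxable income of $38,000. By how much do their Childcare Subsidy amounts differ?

$2,035

Oren ($47,250): Childcare Subsidy: 22% of the $34,950 excess over $12,300 is $7,689; credit = $9,350 − $7,689 = $1,661.
Yuki ($38,000): Childcare Subsidy: 22% of the $25,700 excess over $12,300 is $5,654; credit = $9,350 − $5,654 = $3,696.
Difference: |$1,661 − $3,696| = $2,035.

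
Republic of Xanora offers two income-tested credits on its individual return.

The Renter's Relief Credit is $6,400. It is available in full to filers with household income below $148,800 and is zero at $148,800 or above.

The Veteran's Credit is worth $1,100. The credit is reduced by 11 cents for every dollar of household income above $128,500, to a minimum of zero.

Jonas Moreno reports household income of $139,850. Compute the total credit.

Renter's Relief Credit: $139,850 is below the $148,800 cutoff, so the full $6,400 applies.
Veteran's Credit: 11% of the $11,350 excess over $128,500 is $1,248.50 ≥ base, so the credit is $0.
Total: $6,400 + $0 = $6,400.

$6,400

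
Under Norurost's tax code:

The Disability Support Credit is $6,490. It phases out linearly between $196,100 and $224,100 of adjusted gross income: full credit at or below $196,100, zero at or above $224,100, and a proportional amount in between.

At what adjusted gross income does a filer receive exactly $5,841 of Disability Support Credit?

$5,841 is 5,841/6,490 of the full $6,490, so 649/6,490 of the $28,000 range has been used: income = $196,100 + $28,000 × 649/6,490 = $198,900.

$198,900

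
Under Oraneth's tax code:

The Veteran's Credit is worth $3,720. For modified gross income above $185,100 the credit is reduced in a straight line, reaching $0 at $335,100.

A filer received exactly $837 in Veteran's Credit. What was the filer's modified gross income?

$301,350

$837 is 837/3,720 of the full $3,720, so 2,883/3,720 of the $150,000 range has been used: income = $185,100 + $150,000 × 2,883/3,720 = $301,350.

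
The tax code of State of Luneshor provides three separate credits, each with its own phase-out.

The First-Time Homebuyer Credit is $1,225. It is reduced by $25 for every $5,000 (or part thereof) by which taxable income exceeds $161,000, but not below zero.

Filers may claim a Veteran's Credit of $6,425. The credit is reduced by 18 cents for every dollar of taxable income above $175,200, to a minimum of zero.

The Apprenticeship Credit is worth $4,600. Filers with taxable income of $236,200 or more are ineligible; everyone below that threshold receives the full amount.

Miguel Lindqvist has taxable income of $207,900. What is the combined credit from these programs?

First-Time Homebuyer Credit: income exceeds $161,000 by $46,900, which is 10 full-or-partial $5,000 increments; reduction = 10 × $25 = $250, leaving $975.
Veteran's Credit: 18% of the $32,700 excess over $175,200 is $5,886; credit = $6,425 − $5,886 = $539.
Apprenticeship Credit: $207,900 is below the $236,200 cutoff, so the full $4,600 applies.
Total: $975 + $539 + $4,600 = $6,114.

$6,114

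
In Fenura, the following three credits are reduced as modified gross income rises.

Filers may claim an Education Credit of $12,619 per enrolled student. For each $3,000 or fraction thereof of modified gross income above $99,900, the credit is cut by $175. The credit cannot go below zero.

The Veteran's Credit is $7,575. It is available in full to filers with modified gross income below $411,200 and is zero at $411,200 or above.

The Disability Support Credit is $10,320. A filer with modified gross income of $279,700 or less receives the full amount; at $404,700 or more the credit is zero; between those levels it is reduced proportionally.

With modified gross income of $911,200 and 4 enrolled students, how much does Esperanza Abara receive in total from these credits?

Education Credit: base = 4 × $12,619 = $50,476. income exceeds $99,900 by $811,300, which is 271 full-or-partial $3,000 increments; reduction = 271 × $175 = $47,425, leaving $3,051.
Veteran's Credit: $911,200 meets or exceeds the $411,200 cutoff, so the credit is $0.
Disability Support Credit: $911,200 is at or above $404,700, so the credit is $0.
Total: $3,051 + $0 + $0 = $3,051.

$3,051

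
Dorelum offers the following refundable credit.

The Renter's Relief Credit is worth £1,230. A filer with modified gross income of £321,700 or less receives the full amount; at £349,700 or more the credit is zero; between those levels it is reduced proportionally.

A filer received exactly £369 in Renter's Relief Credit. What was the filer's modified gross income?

£369 is 369/1,230 of the full £1,230, so 861/1,230 of the £28,000 range has been used: income = £321,700 + £28,000 × 861/1,230 = £341,300.

£341,300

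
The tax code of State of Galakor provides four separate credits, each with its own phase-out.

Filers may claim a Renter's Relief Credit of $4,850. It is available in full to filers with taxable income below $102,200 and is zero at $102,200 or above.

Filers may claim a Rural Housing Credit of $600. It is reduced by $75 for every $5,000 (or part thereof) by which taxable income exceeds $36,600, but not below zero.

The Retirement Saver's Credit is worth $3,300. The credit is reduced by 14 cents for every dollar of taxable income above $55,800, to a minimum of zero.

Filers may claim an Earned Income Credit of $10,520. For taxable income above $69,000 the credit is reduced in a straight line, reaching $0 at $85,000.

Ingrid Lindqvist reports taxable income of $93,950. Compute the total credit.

$4,850

Renter's Relief Credit: $93,950 is below the $102,200 cutoff, so the full $4,850 applies.
Rural Housing Credit: income exceeds $36,600 by $57,350 → 12 increments × $75 = $900 ≥ base, so the credit is $0.
Retirement Saver's Credit: 14% of the $38,150 excess over $55,800 is $5,341 ≥ base, so the credit is $0.
Earned Income Credit: $93,950 is at or above $85,000, so the credit is $0.
Total: $4,850 + $0 + $0 + $0 = $4,850.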